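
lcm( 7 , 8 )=56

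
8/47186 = 4/23593 = 0.00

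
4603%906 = 73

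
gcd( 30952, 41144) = 8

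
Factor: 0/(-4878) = 0^1 = 0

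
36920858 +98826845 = 135747703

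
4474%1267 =673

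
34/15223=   34/15223 = 0.00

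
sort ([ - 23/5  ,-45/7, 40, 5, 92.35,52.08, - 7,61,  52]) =[ - 7,-45/7, - 23/5,5,40,  52, 52.08,61, 92.35]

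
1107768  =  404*2742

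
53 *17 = 901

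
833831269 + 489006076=1322837345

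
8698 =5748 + 2950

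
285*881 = 251085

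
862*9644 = 8313128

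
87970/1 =87970 = 87970.00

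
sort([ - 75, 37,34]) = [ - 75, 34, 37]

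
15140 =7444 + 7696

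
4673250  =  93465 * 50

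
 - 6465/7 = - 924 + 3/7=- 923.57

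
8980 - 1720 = 7260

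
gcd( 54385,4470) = 745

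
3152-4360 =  - 1208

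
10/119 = 10/119 = 0.08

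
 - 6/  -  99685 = 6/99685 = 0.00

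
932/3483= 932/3483 = 0.27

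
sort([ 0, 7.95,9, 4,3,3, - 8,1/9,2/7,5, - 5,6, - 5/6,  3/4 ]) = [ - 8,-5, - 5/6,0, 1/9, 2/7,3/4,3,3,  4,5  ,  6, 7.95, 9]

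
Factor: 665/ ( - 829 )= - 5^1* 7^1*19^1*829^ (-1)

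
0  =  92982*0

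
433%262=171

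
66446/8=33223/4=   8305.75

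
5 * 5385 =26925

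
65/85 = 13/17 = 0.76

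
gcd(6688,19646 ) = 418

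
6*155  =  930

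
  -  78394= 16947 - 95341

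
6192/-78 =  - 80 + 8/13 = -79.38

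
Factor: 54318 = 2^1*3^1*11^1*823^1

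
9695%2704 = 1583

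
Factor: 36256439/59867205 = 3^( - 1 )*5^( - 1)  *43^1*103^( - 1) * 38749^(  -  1 )*843173^1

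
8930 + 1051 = 9981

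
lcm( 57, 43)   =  2451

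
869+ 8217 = 9086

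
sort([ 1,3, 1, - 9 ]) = [ - 9 , 1, 1, 3] 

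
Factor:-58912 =-2^5*7^1 * 263^1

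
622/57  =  622/57= 10.91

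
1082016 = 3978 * 272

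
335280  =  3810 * 88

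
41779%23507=18272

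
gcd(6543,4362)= 2181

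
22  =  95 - 73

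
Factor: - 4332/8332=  - 3^1*19^2 * 2083^( - 1 ) = -1083/2083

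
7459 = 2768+4691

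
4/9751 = 4/9751  =  0.00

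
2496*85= 212160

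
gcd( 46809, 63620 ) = 1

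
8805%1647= 570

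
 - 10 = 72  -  82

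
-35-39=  - 74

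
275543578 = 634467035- 358923457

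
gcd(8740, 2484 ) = 92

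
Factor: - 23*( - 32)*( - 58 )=- 2^6*23^1*29^1 = - 42688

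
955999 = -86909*( - 11 ) 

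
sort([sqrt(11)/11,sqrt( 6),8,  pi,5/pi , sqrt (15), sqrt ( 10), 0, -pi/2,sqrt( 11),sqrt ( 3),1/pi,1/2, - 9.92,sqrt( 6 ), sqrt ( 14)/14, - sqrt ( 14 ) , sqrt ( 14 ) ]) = [ - 9.92 , - sqrt(14),-pi/2, 0,sqrt(14)/14,sqrt(11)/11 , 1/pi,1/2, 5/pi,  sqrt(3 ), sqrt( 6 ),sqrt( 6),pi,  sqrt( 10),sqrt ( 11),sqrt( 14),  sqrt(15),8]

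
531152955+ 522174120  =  1053327075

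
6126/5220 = 1021/870  =  1.17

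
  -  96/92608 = -3/2894 = -0.00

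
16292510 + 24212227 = 40504737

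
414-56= 358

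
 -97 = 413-510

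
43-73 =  - 30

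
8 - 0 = 8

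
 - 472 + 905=433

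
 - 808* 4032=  - 3257856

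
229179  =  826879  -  597700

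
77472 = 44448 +33024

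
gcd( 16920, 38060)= 20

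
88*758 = 66704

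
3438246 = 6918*497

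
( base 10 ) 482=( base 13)2b1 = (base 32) F2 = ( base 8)742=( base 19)167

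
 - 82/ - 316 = 41/158 =0.26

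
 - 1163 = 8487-9650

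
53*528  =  27984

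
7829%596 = 81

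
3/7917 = 1/2639 = 0.00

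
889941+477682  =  1367623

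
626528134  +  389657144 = 1016185278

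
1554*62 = 96348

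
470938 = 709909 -238971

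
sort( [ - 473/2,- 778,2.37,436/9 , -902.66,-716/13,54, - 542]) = [ - 902.66,- 778,-542, - 473/2,-716/13, 2.37 , 436/9,54 ] 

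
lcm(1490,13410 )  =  13410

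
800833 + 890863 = 1691696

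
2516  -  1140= 1376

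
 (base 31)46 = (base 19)6g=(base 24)5A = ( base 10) 130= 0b10000010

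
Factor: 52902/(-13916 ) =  - 26451/6958 = - 2^( - 1 ) * 3^2*7^(-2 )*71^ (-1 )*2939^1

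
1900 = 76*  25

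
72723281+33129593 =105852874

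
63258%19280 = 5418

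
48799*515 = 25131485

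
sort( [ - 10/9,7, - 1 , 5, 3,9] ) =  [ - 10/9, - 1,3,5, 7,9] 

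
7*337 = 2359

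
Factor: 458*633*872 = 252805008 = 2^4 * 3^1*109^1 * 211^1*229^1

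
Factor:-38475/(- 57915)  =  95/143 = 5^1*11^ ( - 1)*13^( - 1)*19^1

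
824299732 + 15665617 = 839965349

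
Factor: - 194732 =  - 2^2*89^1 * 547^1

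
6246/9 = 694 =694.00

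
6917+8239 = 15156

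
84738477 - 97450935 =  - 12712458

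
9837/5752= 1 + 4085/5752 = 1.71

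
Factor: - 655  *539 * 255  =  - 3^1*5^2*7^2*11^1 *17^1*131^1 =- 90026475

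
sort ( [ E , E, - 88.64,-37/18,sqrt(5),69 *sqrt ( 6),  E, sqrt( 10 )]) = [-88.64,-37/18,sqrt(5),E,E,E, sqrt( 10 ) , 69*sqrt (6)]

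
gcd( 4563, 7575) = 3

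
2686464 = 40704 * 66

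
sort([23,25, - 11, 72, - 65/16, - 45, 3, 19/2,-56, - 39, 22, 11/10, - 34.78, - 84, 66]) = [ - 84,-56, -45, - 39, - 34.78,-11, - 65/16, 11/10, 3,19/2,22, 23,  25,66, 72]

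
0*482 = 0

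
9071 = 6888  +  2183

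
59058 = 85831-26773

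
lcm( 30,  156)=780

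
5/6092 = 5/6092 = 0.00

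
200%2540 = 200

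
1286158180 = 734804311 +551353869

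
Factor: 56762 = 2^1*101^1*281^1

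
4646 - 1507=3139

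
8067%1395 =1092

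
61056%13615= 6596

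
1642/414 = 821/207 =3.97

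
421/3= 421/3 = 140.33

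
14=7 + 7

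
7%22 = 7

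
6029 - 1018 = 5011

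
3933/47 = 3933/47 = 83.68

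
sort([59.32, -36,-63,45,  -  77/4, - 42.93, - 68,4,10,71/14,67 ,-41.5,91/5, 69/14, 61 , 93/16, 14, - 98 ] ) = [  -  98, - 68,-63, - 42.93,-41.5 , - 36, - 77/4, 4,69/14,71/14, 93/16,10,14,91/5,45,59.32,61,67 ]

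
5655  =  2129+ 3526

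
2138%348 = 50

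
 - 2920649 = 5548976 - 8469625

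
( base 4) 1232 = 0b1101110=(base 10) 110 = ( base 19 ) 5F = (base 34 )38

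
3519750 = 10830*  325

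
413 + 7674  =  8087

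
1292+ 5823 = 7115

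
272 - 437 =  - 165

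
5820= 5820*1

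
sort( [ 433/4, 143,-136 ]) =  [ -136, 433/4,143 ] 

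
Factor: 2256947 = 7^1 * 11^1*29311^1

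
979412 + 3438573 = 4417985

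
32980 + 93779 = 126759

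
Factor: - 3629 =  - 19^1*191^1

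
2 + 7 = 9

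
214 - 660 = - 446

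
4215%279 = 30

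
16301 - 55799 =-39498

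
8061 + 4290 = 12351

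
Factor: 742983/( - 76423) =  - 3^1*167^1*1483^1 *76423^( - 1)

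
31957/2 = 15978 + 1/2 = 15978.50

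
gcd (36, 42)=6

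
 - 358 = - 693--335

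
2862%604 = 446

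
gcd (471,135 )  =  3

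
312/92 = 3+9/23=3.39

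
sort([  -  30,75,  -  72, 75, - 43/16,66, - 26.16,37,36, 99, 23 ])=[-72,-30,- 26.16, - 43/16, 23, 36, 37, 66, 75,75, 99]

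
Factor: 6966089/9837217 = 311^1*1723^1*756709^(-1 ) = 535853/756709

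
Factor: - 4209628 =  - 2^2*487^1*2161^1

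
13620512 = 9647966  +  3972546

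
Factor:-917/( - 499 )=7^1 * 131^1*499^( - 1 )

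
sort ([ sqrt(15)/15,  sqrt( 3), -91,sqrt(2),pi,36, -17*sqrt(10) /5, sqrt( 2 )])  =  [ - 91,  -  17 * sqrt(10) /5,sqrt( 15) /15,sqrt( 2),sqrt( 2), sqrt( 3),  pi, 36] 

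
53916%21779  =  10358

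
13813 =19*727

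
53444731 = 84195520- 30750789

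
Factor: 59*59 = 59^2  =  3481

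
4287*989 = 4239843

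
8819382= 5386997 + 3432385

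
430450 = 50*8609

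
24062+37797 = 61859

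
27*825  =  22275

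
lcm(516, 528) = 22704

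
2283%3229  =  2283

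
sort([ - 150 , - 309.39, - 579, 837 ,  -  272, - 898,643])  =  [ - 898, - 579, - 309.39, - 272, - 150,643,837 ] 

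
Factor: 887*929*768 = 2^8*3^1*887^1*929^1 = 632849664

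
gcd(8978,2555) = 1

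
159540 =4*39885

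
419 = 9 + 410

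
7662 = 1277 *6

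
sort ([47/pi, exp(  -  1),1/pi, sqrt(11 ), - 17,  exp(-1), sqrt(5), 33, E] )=[ - 17,1/pi, exp( - 1), exp ( - 1 ), sqrt (5), E,sqrt( 11), 47/pi,  33] 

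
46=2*23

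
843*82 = 69126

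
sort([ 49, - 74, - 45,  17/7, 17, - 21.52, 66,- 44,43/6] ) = [ - 74, - 45, - 44 , - 21.52,  17/7, 43/6,17 , 49,66]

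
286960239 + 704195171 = 991155410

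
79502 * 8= 636016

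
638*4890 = 3119820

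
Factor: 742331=37^1*20063^1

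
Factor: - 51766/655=  -  2^1*5^( - 1 )*11^1*13^1* 131^(  -  1 )*181^1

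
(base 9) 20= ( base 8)22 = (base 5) 33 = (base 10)18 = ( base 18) 10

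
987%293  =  108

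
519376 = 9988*52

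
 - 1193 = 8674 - 9867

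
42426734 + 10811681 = 53238415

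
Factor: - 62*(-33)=2^1*3^1*11^1*31^1 =2046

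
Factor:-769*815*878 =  - 2^1*5^1*163^1*439^1 *769^1 = - 550273330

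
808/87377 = 808/87377 =0.01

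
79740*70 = 5581800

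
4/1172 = 1/293 = 0.00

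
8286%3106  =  2074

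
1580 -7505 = - 5925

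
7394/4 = 1848 + 1/2 = 1848.50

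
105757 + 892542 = 998299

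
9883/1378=9883/1378 =7.17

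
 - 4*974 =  -3896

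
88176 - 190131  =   - 101955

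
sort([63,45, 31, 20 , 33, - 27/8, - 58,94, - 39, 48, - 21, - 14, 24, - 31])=[ - 58 , - 39, - 31,-21, - 14,- 27/8,  20,  24 , 31,33, 45,48, 63, 94]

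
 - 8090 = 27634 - 35724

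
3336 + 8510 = 11846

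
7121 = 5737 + 1384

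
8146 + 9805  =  17951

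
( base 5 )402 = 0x66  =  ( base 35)2w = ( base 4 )1212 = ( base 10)102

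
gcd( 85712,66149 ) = 1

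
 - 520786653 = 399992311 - 920778964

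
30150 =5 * 6030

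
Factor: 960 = 2^6*  3^1*5^1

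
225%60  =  45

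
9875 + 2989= 12864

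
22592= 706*32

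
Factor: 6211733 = 11^1 * 564703^1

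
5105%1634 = 203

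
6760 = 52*130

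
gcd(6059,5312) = 83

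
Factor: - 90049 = -17^1 * 5297^1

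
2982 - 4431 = - 1449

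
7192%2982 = 1228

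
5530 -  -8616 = 14146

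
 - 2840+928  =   - 1912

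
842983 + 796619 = 1639602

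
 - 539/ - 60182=539/60182 = 0.01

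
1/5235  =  1/5235 = 0.00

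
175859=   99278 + 76581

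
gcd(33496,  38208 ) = 8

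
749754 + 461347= 1211101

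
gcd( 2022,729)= 3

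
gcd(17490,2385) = 795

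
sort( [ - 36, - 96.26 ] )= [ - 96.26, - 36]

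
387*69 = 26703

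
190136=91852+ 98284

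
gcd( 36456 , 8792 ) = 56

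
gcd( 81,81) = 81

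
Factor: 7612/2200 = 2^(-1)*5^( - 2 )*173^1= 173/50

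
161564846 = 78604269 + 82960577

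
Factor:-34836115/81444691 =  - 5^1*109^(-1) * 747199^( - 1) * 6967223^1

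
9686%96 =86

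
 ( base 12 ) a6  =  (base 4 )1332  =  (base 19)6c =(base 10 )126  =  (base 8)176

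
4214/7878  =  2107/3939  =  0.53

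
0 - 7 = -7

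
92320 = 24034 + 68286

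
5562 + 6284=11846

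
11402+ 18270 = 29672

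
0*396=0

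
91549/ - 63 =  - 1454 + 53/63 = - 1453.16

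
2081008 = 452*4604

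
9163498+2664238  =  11827736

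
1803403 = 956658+846745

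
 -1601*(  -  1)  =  1601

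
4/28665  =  4/28665 = 0.00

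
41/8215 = 41/8215 =0.00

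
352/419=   352/419=0.84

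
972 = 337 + 635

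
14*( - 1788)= - 25032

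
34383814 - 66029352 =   -  31645538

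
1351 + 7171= 8522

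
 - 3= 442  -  445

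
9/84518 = 9/84518 = 0.00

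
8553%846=93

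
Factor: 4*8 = 32=2^5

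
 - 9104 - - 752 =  - 8352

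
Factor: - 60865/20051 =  - 5^1*7^1*37^1*47^1*20051^( - 1 )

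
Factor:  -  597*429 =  - 3^2*11^1*13^1*199^1 = - 256113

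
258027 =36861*7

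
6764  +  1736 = 8500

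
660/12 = 55 =55.00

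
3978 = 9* 442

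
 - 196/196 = - 1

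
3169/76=41 + 53/76 = 41.70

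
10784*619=6675296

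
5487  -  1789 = 3698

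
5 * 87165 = 435825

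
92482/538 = 46241/269 = 171.90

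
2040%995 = 50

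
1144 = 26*44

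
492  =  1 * 492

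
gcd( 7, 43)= 1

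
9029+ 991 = 10020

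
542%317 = 225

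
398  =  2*199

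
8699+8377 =17076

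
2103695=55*38249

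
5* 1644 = 8220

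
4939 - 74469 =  - 69530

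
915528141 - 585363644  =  330164497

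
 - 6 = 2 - 8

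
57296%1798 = 1558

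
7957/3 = 2652+1/3= 2652.33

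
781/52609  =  781/52609 =0.01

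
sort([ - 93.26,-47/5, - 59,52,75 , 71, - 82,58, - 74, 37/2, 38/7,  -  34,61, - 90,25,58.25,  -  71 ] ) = [ - 93.26, - 90, - 82, - 74, - 71, - 59, - 34,-47/5,38/7,37/2,25,  52 , 58, 58.25,61,71,  75 ] 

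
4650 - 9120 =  - 4470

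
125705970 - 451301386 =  - 325595416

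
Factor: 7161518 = 2^1 * 7^1 * 13^1*19^2*109^1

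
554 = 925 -371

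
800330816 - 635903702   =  164427114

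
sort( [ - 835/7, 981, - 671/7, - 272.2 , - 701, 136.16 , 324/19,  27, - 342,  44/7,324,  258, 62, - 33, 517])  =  [-701,-342,  -  272.2, - 835/7,-671/7,-33, 44/7, 324/19,27,62,136.16,  258, 324,  517 , 981]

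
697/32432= 697/32432 = 0.02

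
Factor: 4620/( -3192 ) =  - 55/38 = - 2^(-1)*5^1*11^1*19^( - 1 )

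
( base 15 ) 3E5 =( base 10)890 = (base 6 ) 4042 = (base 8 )1572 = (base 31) sm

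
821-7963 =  - 7142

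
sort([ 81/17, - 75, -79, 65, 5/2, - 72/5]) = [ - 79,-75, - 72/5,5/2, 81/17, 65 ]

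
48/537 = 16/179  =  0.09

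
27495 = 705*39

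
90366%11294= 14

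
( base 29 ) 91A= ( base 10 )7608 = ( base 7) 31116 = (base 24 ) D50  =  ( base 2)1110110111000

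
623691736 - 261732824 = 361958912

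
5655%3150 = 2505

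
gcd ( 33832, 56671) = 1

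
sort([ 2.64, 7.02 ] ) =[ 2.64,7.02] 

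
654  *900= 588600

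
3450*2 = 6900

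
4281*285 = 1220085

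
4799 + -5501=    - 702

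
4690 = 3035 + 1655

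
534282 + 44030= 578312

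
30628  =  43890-13262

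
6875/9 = 6875/9 = 763.89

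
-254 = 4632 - 4886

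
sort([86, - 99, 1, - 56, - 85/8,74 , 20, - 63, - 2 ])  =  [ - 99, - 63, - 56, - 85/8, - 2, 1,20,74,86 ] 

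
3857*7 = 26999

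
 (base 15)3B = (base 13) 44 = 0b111000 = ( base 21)2e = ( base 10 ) 56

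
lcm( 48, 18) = 144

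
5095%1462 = 709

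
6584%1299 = 89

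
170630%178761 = 170630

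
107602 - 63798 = 43804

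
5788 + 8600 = 14388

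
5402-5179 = 223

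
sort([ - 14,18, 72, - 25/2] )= [  -  14, - 25/2,18, 72] 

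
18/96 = 3/16= 0.19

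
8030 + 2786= 10816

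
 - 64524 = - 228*283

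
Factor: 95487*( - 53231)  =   - 3^1*7^1*4547^1*53231^1 =- 5082868497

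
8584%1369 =370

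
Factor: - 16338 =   -  2^1 *3^1* 7^1*389^1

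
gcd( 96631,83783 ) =1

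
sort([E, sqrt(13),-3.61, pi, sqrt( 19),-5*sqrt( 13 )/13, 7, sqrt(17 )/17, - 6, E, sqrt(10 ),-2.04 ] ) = [  -  6, - 3.61, - 2.04 , - 5*sqrt(13) /13, sqrt ( 17 ) /17 , E, E, pi,  sqrt(10), sqrt ( 13 ), sqrt (19),7] 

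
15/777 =5/259 = 0.02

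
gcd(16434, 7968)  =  498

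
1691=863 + 828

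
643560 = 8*80445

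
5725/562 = 5725/562 = 10.19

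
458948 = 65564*7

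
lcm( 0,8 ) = 0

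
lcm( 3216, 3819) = 61104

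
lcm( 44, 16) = 176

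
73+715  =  788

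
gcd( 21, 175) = 7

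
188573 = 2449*77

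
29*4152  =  120408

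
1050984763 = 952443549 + 98541214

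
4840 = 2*2420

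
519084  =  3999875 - 3480791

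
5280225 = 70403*75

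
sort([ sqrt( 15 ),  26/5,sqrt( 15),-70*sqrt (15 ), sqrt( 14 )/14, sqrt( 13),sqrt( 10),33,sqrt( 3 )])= [ - 70* sqrt(15),sqrt(14 ) /14, sqrt(3),sqrt( 10 ),sqrt( 13), sqrt(15 ),  sqrt( 15),26/5,33]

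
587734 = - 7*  ( - 83962)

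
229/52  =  229/52 = 4.40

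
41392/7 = 41392/7 = 5913.14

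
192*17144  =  3291648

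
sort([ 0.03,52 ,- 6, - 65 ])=[ - 65, - 6,  0.03,  52 ]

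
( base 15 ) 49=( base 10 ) 69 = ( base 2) 1000101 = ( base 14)4D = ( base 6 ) 153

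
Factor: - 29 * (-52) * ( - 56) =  - 2^5*7^1*13^1 * 29^1 = - 84448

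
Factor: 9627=3^1 * 3209^1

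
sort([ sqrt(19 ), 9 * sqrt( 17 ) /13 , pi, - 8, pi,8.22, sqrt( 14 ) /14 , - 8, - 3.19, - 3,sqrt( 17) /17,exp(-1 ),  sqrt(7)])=[ - 8, -8, - 3.19, - 3, sqrt( 17) /17, sqrt( 14 )/14, exp( -1 ), sqrt( 7), 9*sqrt( 17) /13, pi,  pi, sqrt( 19 ), 8.22 ]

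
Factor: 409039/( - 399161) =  -7^(  -  1) * 127^( - 1 )*911^1 = - 911/889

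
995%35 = 15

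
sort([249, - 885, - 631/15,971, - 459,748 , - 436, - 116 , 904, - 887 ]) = [ - 887, - 885,- 459,-436, - 116 , - 631/15,249,748,904, 971]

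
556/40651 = 556/40651 = 0.01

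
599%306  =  293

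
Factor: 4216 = 2^3*17^1*31^1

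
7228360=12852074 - 5623714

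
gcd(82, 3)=1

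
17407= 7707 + 9700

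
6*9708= 58248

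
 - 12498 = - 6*2083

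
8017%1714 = 1161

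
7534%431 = 207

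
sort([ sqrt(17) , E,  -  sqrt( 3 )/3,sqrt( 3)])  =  [-sqrt (3 )/3 , sqrt( 3), E , sqrt( 17 )]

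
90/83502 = 5/4639 =0.00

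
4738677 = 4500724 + 237953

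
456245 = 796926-340681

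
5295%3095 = 2200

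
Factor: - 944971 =-821^1*1151^1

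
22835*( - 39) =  - 890565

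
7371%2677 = 2017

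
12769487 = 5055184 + 7714303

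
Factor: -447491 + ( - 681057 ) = - 1128548 = - 2^2*67^1*4211^1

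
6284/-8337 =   -  1 + 2053/8337 = - 0.75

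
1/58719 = 1/58719 =0.00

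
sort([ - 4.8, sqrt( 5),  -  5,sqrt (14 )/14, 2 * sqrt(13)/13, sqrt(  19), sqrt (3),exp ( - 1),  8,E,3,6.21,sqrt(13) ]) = [ -5,- 4.8, sqrt(14 ) /14,exp( - 1 ), 2*sqrt( 13)/13, sqrt (3 ),sqrt( 5), E, 3,sqrt(13), sqrt (19), 6.21, 8 ] 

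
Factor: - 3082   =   - 2^1*23^1*67^1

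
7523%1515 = 1463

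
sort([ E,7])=[E, 7 ]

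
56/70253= 56/70253= 0.00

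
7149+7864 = 15013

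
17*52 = 884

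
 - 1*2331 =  - 2331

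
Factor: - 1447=-1447^1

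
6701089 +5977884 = 12678973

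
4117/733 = 4117/733 = 5.62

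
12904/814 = 6452/407 = 15.85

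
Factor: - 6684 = -2^2*3^1*557^1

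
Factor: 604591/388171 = 7^ ( - 1 )*13^1*23^(-1)*2411^ ( - 1 )*46507^1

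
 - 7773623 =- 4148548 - 3625075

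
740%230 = 50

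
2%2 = 0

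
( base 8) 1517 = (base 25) 18M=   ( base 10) 847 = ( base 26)16f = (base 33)PM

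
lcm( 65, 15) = 195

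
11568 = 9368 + 2200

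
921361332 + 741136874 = 1662498206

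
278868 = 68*4101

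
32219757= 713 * 45189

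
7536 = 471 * 16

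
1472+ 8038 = 9510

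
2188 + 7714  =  9902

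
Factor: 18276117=3^1*2063^1*2953^1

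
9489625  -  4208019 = 5281606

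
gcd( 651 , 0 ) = 651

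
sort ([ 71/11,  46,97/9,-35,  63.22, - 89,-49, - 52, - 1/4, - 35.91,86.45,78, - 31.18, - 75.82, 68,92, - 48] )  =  [ - 89, - 75.82,-52,-49, - 48, - 35.91, - 35,-31.18,-1/4,71/11, 97/9,46,63.22 , 68, 78, 86.45, 92 ] 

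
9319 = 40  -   - 9279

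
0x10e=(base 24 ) B6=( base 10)270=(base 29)99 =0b100001110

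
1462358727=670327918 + 792030809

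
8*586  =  4688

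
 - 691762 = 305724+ - 997486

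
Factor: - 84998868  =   - 2^2*3^1*2029^1*3491^1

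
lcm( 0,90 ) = 0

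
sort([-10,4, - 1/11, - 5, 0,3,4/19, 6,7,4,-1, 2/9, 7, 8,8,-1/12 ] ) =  [  -  10, - 5,- 1,-1/11,-1/12,  0,4/19,  2/9,  3,  4, 4, 6, 7, 7 , 8 , 8] 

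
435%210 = 15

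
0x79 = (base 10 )121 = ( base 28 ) 49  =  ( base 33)3m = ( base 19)67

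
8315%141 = 137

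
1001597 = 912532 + 89065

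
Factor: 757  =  757^1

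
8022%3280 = 1462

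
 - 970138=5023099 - 5993237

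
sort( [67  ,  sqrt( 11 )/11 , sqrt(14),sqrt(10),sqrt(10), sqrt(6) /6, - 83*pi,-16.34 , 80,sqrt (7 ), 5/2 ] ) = [ - 83*pi,-16.34,sqrt(11) /11,sqrt ( 6 ) /6,5/2 , sqrt( 7 ),  sqrt(10),sqrt(10),sqrt( 14 ),67,80 ] 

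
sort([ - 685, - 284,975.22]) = [ - 685,- 284,975.22]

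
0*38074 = 0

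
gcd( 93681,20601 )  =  63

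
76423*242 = 18494366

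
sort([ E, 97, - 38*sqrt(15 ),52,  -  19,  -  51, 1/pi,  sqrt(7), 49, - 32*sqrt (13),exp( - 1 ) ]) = [  -  38*sqrt( 15 ), - 32 * sqrt (13), - 51,-19,1/pi, exp (  -  1 ),sqrt( 7 ),E,49,52,97]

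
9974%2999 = 977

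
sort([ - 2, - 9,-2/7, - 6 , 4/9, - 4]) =[ - 9,-6,- 4,-2, - 2/7,4/9]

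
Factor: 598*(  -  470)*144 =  - 40472640  =  - 2^6*3^2*5^1*13^1 *23^1*47^1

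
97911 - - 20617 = 118528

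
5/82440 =1/16488= 0.00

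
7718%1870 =238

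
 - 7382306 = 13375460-20757766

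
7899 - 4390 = 3509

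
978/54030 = 163/9005 = 0.02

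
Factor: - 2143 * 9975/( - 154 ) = 3053775/22  =  2^( - 1)*3^1* 5^2*11^( - 1) *19^1*2143^1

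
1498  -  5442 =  - 3944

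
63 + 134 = 197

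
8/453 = 8/453 = 0.02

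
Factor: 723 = 3^1*241^1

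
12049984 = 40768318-28718334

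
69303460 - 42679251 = 26624209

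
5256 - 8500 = -3244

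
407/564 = 407/564 = 0.72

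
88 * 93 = 8184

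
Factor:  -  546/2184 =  -1/4 = - 2^( - 2)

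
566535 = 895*633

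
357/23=357/23 = 15.52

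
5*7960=39800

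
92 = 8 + 84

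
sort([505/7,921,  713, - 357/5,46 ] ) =[ - 357/5, 46, 505/7,713, 921] 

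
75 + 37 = 112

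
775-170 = 605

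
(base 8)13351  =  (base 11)4452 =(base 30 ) 6FF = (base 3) 22001020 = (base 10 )5865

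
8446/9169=8446/9169 =0.92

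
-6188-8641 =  - 14829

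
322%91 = 49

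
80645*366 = 29516070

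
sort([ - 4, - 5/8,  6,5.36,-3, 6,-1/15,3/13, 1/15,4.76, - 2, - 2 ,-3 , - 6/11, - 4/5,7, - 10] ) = [ - 10,-4, - 3, - 3, - 2, - 2, - 4/5,-5/8, - 6/11, - 1/15,1/15,3/13, 4.76 , 5.36, 6, 6,7]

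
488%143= 59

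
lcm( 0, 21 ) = 0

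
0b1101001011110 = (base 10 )6750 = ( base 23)CHB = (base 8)15136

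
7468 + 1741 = 9209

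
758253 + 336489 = 1094742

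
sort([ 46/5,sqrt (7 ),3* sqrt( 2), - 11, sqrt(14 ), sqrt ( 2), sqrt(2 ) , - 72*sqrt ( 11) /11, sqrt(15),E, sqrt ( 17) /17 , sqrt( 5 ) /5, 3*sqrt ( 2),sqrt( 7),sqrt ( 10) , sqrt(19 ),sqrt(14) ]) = [-72*sqrt( 11) /11, - 11,sqrt(17 ) /17,sqrt ( 5)/5,sqrt( 2), sqrt ( 2 ), sqrt( 7 ), sqrt( 7), E, sqrt( 10), sqrt( 14),  sqrt(14 ) , sqrt( 15),3*sqrt (2 ),3* sqrt( 2), sqrt(19 ), 46/5]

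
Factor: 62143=62143^1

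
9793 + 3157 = 12950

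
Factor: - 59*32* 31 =-58528  =  - 2^5*31^1  *59^1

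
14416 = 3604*4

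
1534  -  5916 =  - 4382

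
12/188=3/47= 0.06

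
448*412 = 184576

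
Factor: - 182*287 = -2^1*7^2*13^1*41^1 = -  52234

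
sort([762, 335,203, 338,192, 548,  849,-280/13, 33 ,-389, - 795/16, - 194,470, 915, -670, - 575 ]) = [ -670, - 575, - 389,-194,  -  795/16,-280/13,33,192,203, 335,338,470, 548,762,849,915 ]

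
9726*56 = 544656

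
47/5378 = 47/5378 = 0.01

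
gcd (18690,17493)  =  21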